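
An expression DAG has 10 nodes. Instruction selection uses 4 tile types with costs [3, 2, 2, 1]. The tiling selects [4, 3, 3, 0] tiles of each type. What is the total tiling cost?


Total cost = sum(count_i * cost_i)
= 4*3 + 3*2 + 3*2 + 0*1
= 24

24


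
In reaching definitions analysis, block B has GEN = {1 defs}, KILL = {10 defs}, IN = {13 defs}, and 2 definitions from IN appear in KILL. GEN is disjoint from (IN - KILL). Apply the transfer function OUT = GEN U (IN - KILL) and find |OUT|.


IN - KILL: 13 - 2 = 11 surviving definitions
OUT = GEN + surviving = 1 + 11 = 12

12


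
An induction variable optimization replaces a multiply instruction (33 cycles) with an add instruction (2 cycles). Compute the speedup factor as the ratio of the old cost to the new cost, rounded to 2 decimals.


Ratio = mult_cost / add_cost = 33 / 2 = 16.5

16.5


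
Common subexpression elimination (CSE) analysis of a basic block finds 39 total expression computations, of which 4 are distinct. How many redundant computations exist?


CSE count = total expressions - unique expressions
= 39 - 4 = 35

35


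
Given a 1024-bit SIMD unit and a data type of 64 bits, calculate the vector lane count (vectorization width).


Width = SIMD bits / data type bits
= 1024 / 64 = 16

16


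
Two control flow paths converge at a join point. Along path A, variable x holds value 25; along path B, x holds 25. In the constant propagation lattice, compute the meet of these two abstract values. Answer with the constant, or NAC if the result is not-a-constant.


Meet operation: if both paths give the same constant, result is that constant; if they differ, result is NAC (not-a-constant).
Path A: 25, Path B: 25 -> equal
Result: constant -> 25

25


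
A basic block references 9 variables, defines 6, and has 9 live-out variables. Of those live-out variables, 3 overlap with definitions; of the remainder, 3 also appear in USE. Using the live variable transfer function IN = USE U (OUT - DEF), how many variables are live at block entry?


OUT - DEF: 9 - 3 = 6
|IN| = |USE| + |OUT - DEF| - |USE ∩ (OUT - DEF)| = 9 + 6 - 3 = 12

12


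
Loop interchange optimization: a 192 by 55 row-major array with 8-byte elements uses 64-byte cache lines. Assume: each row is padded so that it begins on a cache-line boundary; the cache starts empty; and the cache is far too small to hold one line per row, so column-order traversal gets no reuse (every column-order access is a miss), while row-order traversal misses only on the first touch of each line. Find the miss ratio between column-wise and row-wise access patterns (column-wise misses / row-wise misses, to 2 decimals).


Each row occupies 55 * 8 = 440 bytes and starts on a line boundary, so it spans ceil(440 / 64) = 7 cache lines.
Row-major traversal misses (one per line touched): 192 * ceil(55 * 8 / 64) = 1344
Column-major traversal misses (no reuse, every access misses): 192 * 55 = 10560
Ratio = 10560 / 1344 = 7.86

7.86


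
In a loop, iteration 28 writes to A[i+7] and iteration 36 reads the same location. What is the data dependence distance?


Distance = read iteration - write iteration
= 36 - 28 = 8

8


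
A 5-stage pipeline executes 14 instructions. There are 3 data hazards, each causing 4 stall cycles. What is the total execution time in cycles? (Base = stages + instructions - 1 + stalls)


Base cycles = 5 + 14 - 1 = 18
Total stalls = 3 * 4 = 12
Total = 18 + 12 = 30

30


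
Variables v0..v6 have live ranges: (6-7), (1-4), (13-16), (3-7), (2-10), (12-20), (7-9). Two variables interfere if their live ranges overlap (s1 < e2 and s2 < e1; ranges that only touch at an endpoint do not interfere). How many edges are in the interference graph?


Check all pairs for overlapping intervals.
Two intervals (s1,e1) and (s2,e2) overlap if s1 < e2 and s2 < e1.
v0 (6-7) vs v1..v6: overlaps v3, v4 -> 2
v1 (1-4) vs v2..v6: overlaps v3, v4 -> 2
v2 (13-16) vs v3..v6: overlaps v5 -> 1
v3 (3-7) vs v4..v6: overlaps v4 -> 1
v4 (2-10) vs v5..v6: overlaps v6 -> 1
v5 (12-20) vs v6: overlaps none -> 0
Total overlapping pairs = 2 + 2 + 1 + 1 + 1 + 0 = 7

7


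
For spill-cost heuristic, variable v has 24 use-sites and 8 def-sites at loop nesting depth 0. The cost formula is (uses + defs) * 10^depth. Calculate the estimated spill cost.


uses + defs = 24 + 8 = 32
10^0 = 1
Spill cost = 32 * 1 = 32

32


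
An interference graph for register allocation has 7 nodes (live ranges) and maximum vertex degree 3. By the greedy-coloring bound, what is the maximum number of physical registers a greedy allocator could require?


Greedy coloring never needs more than (max_degree + 1) colors: when coloring a vertex, at most max_degree neighbors are already colored.
Upper bound = 3 + 1 = 4

4


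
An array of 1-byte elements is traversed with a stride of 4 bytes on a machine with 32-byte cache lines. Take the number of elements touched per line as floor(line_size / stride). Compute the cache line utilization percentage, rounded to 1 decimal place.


Elements per cache line = floor(32 / 4) = 8
Bytes used = 8 * 1 = 8
Utilization = 8 / 32 * 100 = 25.0%

25.0


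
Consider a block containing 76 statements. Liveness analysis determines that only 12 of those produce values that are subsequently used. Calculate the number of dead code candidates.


Dead code = total statements - live definitions
= 76 - 12 = 64

64


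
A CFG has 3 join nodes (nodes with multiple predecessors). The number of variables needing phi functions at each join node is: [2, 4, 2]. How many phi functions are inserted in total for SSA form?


Total phi functions = sum of phi functions at each join node
= 2 + 4 + 2 = 8

8


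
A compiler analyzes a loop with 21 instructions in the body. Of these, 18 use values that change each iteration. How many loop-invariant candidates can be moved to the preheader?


Invariant candidates = total - loop-dependent
= 21 - 18 = 3

3


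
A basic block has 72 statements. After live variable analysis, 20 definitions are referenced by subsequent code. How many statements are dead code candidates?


Dead code = total statements - live definitions
= 72 - 20 = 52

52


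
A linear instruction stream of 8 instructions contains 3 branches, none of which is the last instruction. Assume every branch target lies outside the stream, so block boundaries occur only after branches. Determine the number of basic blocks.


With no in-sequence branch targets, the leaders are the first instruction plus the instruction after each branch.
Number of basic blocks = branches + 1
= 3 + 1 = 4

4


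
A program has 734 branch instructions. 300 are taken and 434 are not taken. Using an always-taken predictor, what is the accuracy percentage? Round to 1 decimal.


Predictor: always-taken
Correct predictions = 300
Accuracy = 300 / 734 * 100 = 40.9%

40.9


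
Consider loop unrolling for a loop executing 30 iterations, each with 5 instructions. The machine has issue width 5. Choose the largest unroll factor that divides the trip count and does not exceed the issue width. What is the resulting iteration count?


Largest divisor of 30 <= 5 is 5
New iterations = 30 / 5 = 6

6


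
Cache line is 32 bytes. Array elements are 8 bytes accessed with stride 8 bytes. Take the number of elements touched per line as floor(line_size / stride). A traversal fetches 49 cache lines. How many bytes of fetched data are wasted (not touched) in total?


Elements per line = floor(32 / 8) = 4
Bytes used per line = 4 * 8 = 32
Wasted per line = 32 - 32 = 0
Total wasted = 0 * 49 = 0

0


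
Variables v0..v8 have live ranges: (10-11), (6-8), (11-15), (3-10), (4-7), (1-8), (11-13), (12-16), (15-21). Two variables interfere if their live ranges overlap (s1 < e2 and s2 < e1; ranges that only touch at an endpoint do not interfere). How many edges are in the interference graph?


Check all pairs for overlapping intervals.
Two intervals (s1,e1) and (s2,e2) overlap if s1 < e2 and s2 < e1.
v0 (10-11) vs v1..v8: overlaps none -> 0
v1 (6-8) vs v2..v8: overlaps v3, v4, v5 -> 3
v2 (11-15) vs v3..v8: overlaps v6, v7 -> 2
v3 (3-10) vs v4..v8: overlaps v4, v5 -> 2
v4 (4-7) vs v5..v8: overlaps v5 -> 1
v5 (1-8) vs v6..v8: overlaps none -> 0
v6 (11-13) vs v7..v8: overlaps v7 -> 1
v7 (12-16) vs v8: overlaps v8 -> 1
Total overlapping pairs = 0 + 3 + 2 + 2 + 1 + 0 + 1 + 1 = 10

10


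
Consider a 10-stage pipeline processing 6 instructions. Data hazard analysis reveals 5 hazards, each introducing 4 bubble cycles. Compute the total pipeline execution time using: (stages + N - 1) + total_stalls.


Base cycles = 10 + 6 - 1 = 15
Total stalls = 5 * 4 = 20
Total = 15 + 20 = 35

35


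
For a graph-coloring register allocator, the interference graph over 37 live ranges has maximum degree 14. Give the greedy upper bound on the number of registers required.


Greedy coloring never needs more than (max_degree + 1) colors: when coloring a vertex, at most max_degree neighbors are already colored.
Upper bound = 14 + 1 = 15

15


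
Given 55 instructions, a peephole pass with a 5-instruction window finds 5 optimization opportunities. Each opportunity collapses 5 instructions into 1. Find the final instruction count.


Each match removes 4 instructions.
Total removed = 5 * 4 = 20
Remaining = 55 - 20 = 35

35


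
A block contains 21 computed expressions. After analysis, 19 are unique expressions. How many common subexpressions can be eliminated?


CSE count = total expressions - unique expressions
= 21 - 19 = 2

2


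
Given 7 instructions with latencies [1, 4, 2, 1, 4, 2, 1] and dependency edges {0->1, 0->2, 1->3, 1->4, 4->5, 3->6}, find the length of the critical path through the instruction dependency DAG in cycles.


Compute longest path through dependency graph: dist(Ik) = max over predecessors of dist + latency(Ik).
dist(I0) = latency 1 = 1
dist(I1) = dist(I0) + 4 = 1 + 4 = 5
dist(I2) = dist(I0) + 2 = 1 + 2 = 3
dist(I3) = dist(I1) + 1 = 5 + 1 = 6
dist(I4) = dist(I1) + 4 = 5 + 4 = 9
dist(I5) = dist(I4) + 2 = 9 + 2 = 11
dist(I6) = dist(I3) + 1 = 6 + 1 = 7
Critical path = max dist = 11

11


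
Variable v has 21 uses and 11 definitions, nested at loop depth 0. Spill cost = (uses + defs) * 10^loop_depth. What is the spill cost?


uses + defs = 21 + 11 = 32
10^0 = 1
Spill cost = 32 * 1 = 32

32


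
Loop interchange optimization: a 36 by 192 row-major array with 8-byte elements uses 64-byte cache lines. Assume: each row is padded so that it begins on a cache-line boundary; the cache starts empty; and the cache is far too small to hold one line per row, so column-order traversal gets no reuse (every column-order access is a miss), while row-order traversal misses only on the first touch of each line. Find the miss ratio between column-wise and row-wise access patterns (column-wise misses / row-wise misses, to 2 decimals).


Each row occupies 192 * 8 = 1536 bytes and starts on a line boundary, so it spans ceil(1536 / 64) = 24 cache lines.
Row-major traversal misses (one per line touched): 36 * ceil(192 * 8 / 64) = 864
Column-major traversal misses (no reuse, every access misses): 36 * 192 = 6912
Ratio = 6912 / 864 = 8.0

8.0


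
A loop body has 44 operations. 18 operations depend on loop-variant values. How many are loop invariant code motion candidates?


Invariant candidates = total - loop-dependent
= 44 - 18 = 26

26


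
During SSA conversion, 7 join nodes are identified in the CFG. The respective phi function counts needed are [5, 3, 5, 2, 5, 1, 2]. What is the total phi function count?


Total phi functions = sum of phi functions at each join node
= 5 + 3 + 5 + 2 + 5 + 1 + 2 = 23

23


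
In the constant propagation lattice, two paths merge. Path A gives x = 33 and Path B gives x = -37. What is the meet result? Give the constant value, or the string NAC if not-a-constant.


Meet operation: if both paths give the same constant, result is that constant; if they differ, result is NAC (not-a-constant).
Path A: 33, Path B: -37 -> differ
Result: not-a-constant -> NAC

NAC


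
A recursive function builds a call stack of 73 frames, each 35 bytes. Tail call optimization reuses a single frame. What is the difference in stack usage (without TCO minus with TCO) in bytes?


Without TCO: 73 * 35 = 2555 bytes
With TCO: reuse 1 frame = 35 bytes
Savings = 2555 - 35 = 2520

2520


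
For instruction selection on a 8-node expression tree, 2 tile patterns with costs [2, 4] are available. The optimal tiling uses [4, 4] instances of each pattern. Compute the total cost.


Total cost = sum(count_i * cost_i)
= 4*2 + 4*4
= 24

24


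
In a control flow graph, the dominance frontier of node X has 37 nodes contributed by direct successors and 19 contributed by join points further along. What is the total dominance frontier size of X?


DF(X) = direct successor contributions + join point contributions
= 37 + 19 = 56

56


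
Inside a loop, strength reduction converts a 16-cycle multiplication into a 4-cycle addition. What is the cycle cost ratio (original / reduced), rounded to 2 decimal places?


Ratio = mult_cost / add_cost = 16 / 4 = 4.0

4.0


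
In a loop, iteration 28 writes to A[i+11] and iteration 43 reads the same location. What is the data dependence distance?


Distance = read iteration - write iteration
= 43 - 28 = 15

15


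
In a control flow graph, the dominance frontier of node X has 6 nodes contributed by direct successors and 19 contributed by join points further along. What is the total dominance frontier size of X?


DF(X) = direct successor contributions + join point contributions
= 6 + 19 = 25

25


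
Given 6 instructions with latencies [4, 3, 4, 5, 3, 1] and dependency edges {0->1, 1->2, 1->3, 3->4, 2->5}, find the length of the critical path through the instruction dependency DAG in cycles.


Compute longest path through dependency graph: dist(Ik) = max over predecessors of dist + latency(Ik).
dist(I0) = latency 4 = 4
dist(I1) = dist(I0) + 3 = 4 + 3 = 7
dist(I2) = dist(I1) + 4 = 7 + 4 = 11
dist(I3) = dist(I1) + 5 = 7 + 5 = 12
dist(I4) = dist(I3) + 3 = 12 + 3 = 15
dist(I5) = dist(I2) + 1 = 11 + 1 = 12
Critical path = max dist = 15

15


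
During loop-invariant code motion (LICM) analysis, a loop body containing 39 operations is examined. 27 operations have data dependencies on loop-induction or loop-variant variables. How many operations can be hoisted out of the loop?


Invariant candidates = total - loop-dependent
= 39 - 27 = 12

12


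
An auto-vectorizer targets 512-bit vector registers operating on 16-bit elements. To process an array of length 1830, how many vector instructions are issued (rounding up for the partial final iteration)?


Width = 512 / 16 = 32 elements per vector op
Iterations = ceil(1830 / 32) = 58

58


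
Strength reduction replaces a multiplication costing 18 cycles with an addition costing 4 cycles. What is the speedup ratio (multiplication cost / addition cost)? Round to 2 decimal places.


Ratio = mult_cost / add_cost = 18 / 4 = 4.5

4.5


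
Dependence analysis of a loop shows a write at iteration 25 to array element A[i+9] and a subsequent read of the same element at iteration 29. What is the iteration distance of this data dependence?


Distance = read iteration - write iteration
= 29 - 25 = 4

4


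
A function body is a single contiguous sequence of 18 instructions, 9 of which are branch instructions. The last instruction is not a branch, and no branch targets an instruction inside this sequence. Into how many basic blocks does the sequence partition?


With no in-sequence branch targets, the leaders are the first instruction plus the instruction after each branch.
Number of basic blocks = branches + 1
= 9 + 1 = 10

10


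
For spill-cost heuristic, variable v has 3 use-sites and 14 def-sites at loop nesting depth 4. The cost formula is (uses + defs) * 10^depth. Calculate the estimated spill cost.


uses + defs = 3 + 14 = 17
10^4 = 10000
Spill cost = 17 * 10000 = 170000

170000


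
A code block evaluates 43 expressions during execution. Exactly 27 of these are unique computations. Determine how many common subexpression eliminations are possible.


CSE count = total expressions - unique expressions
= 43 - 27 = 16

16


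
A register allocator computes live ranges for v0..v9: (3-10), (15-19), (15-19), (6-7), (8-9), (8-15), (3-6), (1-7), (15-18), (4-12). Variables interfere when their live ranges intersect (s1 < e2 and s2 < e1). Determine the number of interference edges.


Check all pairs for overlapping intervals.
Two intervals (s1,e1) and (s2,e2) overlap if s1 < e2 and s2 < e1.
v0 (3-10) vs v1..v9: overlaps v3, v4, v5, v6, v7, v9 -> 6
v1 (15-19) vs v2..v9: overlaps v2, v8 -> 2
v2 (15-19) vs v3..v9: overlaps v8 -> 1
v3 (6-7) vs v4..v9: overlaps v7, v9 -> 2
v4 (8-9) vs v5..v9: overlaps v5, v9 -> 2
v5 (8-15) vs v6..v9: overlaps v9 -> 1
v6 (3-6) vs v7..v9: overlaps v7, v9 -> 2
v7 (1-7) vs v8..v9: overlaps v9 -> 1
v8 (15-18) vs v9: overlaps none -> 0
Total overlapping pairs = 6 + 2 + 1 + 2 + 2 + 1 + 2 + 1 + 0 = 17

17


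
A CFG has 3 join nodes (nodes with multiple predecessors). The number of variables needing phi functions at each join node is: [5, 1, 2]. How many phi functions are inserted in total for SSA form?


Total phi functions = sum of phi functions at each join node
= 5 + 1 + 2 = 8

8


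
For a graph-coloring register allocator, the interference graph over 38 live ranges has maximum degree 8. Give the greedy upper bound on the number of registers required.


Greedy coloring never needs more than (max_degree + 1) colors: when coloring a vertex, at most max_degree neighbors are already colored.
Upper bound = 8 + 1 = 9

9


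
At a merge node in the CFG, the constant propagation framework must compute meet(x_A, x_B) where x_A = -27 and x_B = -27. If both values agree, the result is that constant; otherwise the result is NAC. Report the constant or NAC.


Meet operation: if both paths give the same constant, result is that constant; if they differ, result is NAC (not-a-constant).
Path A: -27, Path B: -27 -> equal
Result: constant -> -27

-27


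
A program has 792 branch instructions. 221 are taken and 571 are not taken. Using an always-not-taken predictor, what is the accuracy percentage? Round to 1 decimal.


Predictor: always-not-taken
Correct predictions = 571
Accuracy = 571 / 792 * 100 = 72.1%

72.1


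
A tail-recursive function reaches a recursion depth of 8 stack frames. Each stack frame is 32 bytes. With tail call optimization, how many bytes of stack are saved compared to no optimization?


Without TCO: 8 * 32 = 256 bytes
With TCO: reuse 1 frame = 32 bytes
Savings = 256 - 32 = 224

224


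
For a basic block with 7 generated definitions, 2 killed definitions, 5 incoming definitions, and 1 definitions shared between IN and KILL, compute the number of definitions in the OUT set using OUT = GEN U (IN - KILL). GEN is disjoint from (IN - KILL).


IN - KILL: 5 - 1 = 4 surviving definitions
OUT = GEN + surviving = 7 + 4 = 11

11


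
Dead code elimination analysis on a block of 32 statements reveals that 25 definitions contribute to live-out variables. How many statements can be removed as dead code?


Dead code = total statements - live definitions
= 32 - 25 = 7

7


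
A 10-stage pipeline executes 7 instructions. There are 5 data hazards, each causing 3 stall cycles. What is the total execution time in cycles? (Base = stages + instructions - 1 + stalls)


Base cycles = 10 + 7 - 1 = 16
Total stalls = 5 * 3 = 15
Total = 16 + 15 = 31

31


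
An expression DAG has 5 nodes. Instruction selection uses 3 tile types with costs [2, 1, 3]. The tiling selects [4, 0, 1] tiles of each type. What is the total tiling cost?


Total cost = sum(count_i * cost_i)
= 4*2 + 0*1 + 1*3
= 11

11


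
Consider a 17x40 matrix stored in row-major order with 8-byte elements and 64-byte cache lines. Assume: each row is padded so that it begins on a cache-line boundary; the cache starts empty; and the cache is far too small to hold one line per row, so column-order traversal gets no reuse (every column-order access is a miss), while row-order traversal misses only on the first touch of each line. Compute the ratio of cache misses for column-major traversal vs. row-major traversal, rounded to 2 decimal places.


Each row occupies 40 * 8 = 320 bytes and starts on a line boundary, so it spans ceil(320 / 64) = 5 cache lines.
Row-major traversal misses (one per line touched): 17 * ceil(40 * 8 / 64) = 85
Column-major traversal misses (no reuse, every access misses): 17 * 40 = 680
Ratio = 680 / 85 = 8.0

8.0


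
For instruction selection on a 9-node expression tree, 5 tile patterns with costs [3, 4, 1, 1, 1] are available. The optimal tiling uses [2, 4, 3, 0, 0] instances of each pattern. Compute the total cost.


Total cost = sum(count_i * cost_i)
= 2*3 + 4*4 + 3*1 + 0*1 + 0*1
= 25

25


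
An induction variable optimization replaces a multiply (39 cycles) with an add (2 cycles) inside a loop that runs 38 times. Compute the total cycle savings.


Per-iteration saving = 39 - 2 = 37
Total saved = 38 * 37 = 1406

1406


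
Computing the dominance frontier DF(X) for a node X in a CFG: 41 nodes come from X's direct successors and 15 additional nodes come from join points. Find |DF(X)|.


DF(X) = direct successor contributions + join point contributions
= 41 + 15 = 56

56


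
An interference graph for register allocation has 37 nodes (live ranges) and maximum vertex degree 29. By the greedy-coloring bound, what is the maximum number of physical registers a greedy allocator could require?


Greedy coloring never needs more than (max_degree + 1) colors: when coloring a vertex, at most max_degree neighbors are already colored.
Upper bound = 29 + 1 = 30

30


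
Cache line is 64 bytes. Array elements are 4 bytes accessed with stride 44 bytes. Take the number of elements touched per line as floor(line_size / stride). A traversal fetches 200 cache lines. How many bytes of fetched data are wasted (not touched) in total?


Elements per line = floor(64 / 44) = 1
Bytes used per line = 1 * 4 = 4
Wasted per line = 64 - 4 = 60
Total wasted = 60 * 200 = 12000

12000


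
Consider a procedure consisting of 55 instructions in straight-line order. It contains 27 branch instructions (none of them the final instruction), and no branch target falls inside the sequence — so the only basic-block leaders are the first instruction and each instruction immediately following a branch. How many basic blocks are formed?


With no in-sequence branch targets, the leaders are the first instruction plus the instruction after each branch.
Number of basic blocks = branches + 1
= 27 + 1 = 28

28


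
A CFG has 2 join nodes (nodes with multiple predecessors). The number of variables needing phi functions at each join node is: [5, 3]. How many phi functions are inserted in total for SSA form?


Total phi functions = sum of phi functions at each join node
= 5 + 3 = 8

8


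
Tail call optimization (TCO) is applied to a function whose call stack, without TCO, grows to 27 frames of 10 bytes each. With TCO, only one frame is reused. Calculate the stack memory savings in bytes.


Without TCO: 27 * 10 = 270 bytes
With TCO: reuse 1 frame = 10 bytes
Savings = 270 - 10 = 260

260


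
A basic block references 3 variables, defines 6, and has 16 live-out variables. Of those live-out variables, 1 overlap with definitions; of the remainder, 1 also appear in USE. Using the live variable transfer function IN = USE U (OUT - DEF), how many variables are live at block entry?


OUT - DEF: 16 - 1 = 15
|IN| = |USE| + |OUT - DEF| - |USE ∩ (OUT - DEF)| = 3 + 15 - 1 = 17

17


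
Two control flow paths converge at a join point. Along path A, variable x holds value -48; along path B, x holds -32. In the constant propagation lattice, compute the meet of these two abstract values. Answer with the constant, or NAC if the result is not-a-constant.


Meet operation: if both paths give the same constant, result is that constant; if they differ, result is NAC (not-a-constant).
Path A: -48, Path B: -32 -> differ
Result: not-a-constant -> NAC

NAC


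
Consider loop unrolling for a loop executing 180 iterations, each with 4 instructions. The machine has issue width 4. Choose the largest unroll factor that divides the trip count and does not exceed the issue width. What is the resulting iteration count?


Largest divisor of 180 <= 4 is 4
New iterations = 180 / 4 = 45

45


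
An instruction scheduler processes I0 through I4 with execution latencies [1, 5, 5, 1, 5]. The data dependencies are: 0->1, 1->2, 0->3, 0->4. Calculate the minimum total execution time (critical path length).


Compute longest path through dependency graph: dist(Ik) = max over predecessors of dist + latency(Ik).
dist(I0) = latency 1 = 1
dist(I1) = dist(I0) + 5 = 1 + 5 = 6
dist(I2) = dist(I1) + 5 = 6 + 5 = 11
dist(I3) = dist(I0) + 1 = 1 + 1 = 2
dist(I4) = dist(I0) + 5 = 1 + 5 = 6
Critical path = max dist = 11

11


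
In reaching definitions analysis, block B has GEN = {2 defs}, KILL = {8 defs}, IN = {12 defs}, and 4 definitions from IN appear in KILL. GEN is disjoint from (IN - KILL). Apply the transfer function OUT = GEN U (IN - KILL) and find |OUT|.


IN - KILL: 12 - 4 = 8 surviving definitions
OUT = GEN + surviving = 2 + 8 = 10

10


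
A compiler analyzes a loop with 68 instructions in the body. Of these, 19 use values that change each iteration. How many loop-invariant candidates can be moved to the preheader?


Invariant candidates = total - loop-dependent
= 68 - 19 = 49

49


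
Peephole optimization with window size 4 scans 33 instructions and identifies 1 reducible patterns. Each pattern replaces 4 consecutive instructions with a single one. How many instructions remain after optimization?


Each match removes 3 instructions.
Total removed = 1 * 3 = 3
Remaining = 33 - 3 = 30

30


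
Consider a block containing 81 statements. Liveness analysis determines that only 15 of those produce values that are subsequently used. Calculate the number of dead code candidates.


Dead code = total statements - live definitions
= 81 - 15 = 66

66


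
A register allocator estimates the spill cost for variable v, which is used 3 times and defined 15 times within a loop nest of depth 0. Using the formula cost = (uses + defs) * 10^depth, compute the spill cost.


uses + defs = 3 + 15 = 18
10^0 = 1
Spill cost = 18 * 1 = 18

18


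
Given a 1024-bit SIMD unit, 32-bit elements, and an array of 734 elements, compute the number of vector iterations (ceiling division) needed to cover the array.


Width = 1024 / 32 = 32 elements per vector op
Iterations = ceil(734 / 32) = 23

23


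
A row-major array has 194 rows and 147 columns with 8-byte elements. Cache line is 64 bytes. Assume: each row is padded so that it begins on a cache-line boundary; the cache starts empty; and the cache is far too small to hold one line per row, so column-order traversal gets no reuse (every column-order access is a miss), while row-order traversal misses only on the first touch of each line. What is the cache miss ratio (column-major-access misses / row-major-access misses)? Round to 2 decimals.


Each row occupies 147 * 8 = 1176 bytes and starts on a line boundary, so it spans ceil(1176 / 64) = 19 cache lines.
Row-major traversal misses (one per line touched): 194 * ceil(147 * 8 / 64) = 3686
Column-major traversal misses (no reuse, every access misses): 194 * 147 = 28518
Ratio = 28518 / 3686 = 7.74

7.74


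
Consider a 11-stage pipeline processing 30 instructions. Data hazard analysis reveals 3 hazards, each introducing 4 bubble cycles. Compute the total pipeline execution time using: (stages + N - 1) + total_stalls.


Base cycles = 11 + 30 - 1 = 40
Total stalls = 3 * 4 = 12
Total = 40 + 12 = 52

52


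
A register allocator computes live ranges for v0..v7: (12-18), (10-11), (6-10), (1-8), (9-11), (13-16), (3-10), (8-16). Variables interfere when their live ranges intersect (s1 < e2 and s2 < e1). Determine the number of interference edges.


Check all pairs for overlapping intervals.
Two intervals (s1,e1) and (s2,e2) overlap if s1 < e2 and s2 < e1.
v0 (12-18) vs v1..v7: overlaps v5, v7 -> 2
v1 (10-11) vs v2..v7: overlaps v4, v7 -> 2
v2 (6-10) vs v3..v7: overlaps v3, v4, v6, v7 -> 4
v3 (1-8) vs v4..v7: overlaps v6 -> 1
v4 (9-11) vs v5..v7: overlaps v6, v7 -> 2
v5 (13-16) vs v6..v7: overlaps v7 -> 1
v6 (3-10) vs v7: overlaps v7 -> 1
Total overlapping pairs = 2 + 2 + 4 + 1 + 2 + 1 + 1 = 13

13


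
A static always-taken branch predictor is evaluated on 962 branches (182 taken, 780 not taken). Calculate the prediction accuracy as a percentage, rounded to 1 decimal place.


Predictor: always-taken
Correct predictions = 182
Accuracy = 182 / 962 * 100 = 18.9%

18.9


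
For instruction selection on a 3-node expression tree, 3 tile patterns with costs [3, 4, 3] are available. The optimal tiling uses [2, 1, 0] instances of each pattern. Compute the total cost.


Total cost = sum(count_i * cost_i)
= 2*3 + 1*4 + 0*3
= 10

10


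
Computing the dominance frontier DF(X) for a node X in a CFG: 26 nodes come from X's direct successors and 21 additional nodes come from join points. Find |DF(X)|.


DF(X) = direct successor contributions + join point contributions
= 26 + 21 = 47

47


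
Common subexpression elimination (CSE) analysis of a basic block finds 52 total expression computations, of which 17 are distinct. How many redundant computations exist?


CSE count = total expressions - unique expressions
= 52 - 17 = 35

35


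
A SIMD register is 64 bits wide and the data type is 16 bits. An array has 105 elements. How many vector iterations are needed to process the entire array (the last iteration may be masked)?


Width = 64 / 16 = 4 elements per vector op
Iterations = ceil(105 / 4) = 27

27


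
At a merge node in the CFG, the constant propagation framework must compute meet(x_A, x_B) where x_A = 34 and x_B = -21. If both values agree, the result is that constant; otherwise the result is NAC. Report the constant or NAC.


Meet operation: if both paths give the same constant, result is that constant; if they differ, result is NAC (not-a-constant).
Path A: 34, Path B: -21 -> differ
Result: not-a-constant -> NAC

NAC


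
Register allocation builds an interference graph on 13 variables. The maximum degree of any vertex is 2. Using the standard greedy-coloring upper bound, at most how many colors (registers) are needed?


Greedy coloring never needs more than (max_degree + 1) colors: when coloring a vertex, at most max_degree neighbors are already colored.
Upper bound = 2 + 1 = 3

3


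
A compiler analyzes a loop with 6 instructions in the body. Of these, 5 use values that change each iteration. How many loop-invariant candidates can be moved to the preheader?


Invariant candidates = total - loop-dependent
= 6 - 5 = 1

1


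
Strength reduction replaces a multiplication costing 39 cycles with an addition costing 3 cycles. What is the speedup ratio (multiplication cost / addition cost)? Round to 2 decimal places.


Ratio = mult_cost / add_cost = 39 / 3 = 13.0

13.0


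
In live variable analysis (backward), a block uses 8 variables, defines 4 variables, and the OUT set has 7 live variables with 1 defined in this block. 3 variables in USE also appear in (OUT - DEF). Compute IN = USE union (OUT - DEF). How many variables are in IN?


OUT - DEF: 7 - 1 = 6
|IN| = |USE| + |OUT - DEF| - |USE ∩ (OUT - DEF)| = 8 + 6 - 3 = 11

11


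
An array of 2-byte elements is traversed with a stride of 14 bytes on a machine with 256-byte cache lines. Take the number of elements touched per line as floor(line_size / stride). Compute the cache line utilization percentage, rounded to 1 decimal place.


Elements per cache line = floor(256 / 14) = 18
Bytes used = 18 * 2 = 36
Utilization = 36 / 256 * 100 = 14.1%

14.1


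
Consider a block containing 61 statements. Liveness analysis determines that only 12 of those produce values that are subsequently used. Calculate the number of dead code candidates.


Dead code = total statements - live definitions
= 61 - 12 = 49

49


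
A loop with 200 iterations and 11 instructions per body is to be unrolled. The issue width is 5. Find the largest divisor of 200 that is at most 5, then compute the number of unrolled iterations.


Largest divisor of 200 <= 5 is 5
New iterations = 200 / 5 = 40

40


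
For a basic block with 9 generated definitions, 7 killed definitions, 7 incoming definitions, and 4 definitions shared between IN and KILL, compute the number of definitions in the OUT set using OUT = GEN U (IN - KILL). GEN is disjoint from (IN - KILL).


IN - KILL: 7 - 4 = 3 surviving definitions
OUT = GEN + surviving = 9 + 3 = 12

12


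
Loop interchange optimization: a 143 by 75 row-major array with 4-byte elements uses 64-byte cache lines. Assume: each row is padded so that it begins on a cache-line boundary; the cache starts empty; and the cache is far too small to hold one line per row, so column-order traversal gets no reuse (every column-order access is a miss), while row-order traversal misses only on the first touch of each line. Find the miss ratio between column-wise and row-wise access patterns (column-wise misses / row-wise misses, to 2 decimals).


Each row occupies 75 * 4 = 300 bytes and starts on a line boundary, so it spans ceil(300 / 64) = 5 cache lines.
Row-major traversal misses (one per line touched): 143 * ceil(75 * 4 / 64) = 715
Column-major traversal misses (no reuse, every access misses): 143 * 75 = 10725
Ratio = 10725 / 715 = 15.0

15.0


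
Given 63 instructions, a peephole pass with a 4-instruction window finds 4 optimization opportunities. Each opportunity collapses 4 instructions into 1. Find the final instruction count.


Each match removes 3 instructions.
Total removed = 4 * 3 = 12
Remaining = 63 - 12 = 51

51


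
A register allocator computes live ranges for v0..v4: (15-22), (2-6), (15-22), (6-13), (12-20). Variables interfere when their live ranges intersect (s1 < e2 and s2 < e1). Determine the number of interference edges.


Check all pairs for overlapping intervals.
Two intervals (s1,e1) and (s2,e2) overlap if s1 < e2 and s2 < e1.
v0 (15-22) vs v1..v4: overlaps v2, v4 -> 2
v1 (2-6) vs v2..v4: overlaps none -> 0
v2 (15-22) vs v3..v4: overlaps v4 -> 1
v3 (6-13) vs v4: overlaps v4 -> 1
Total overlapping pairs = 2 + 0 + 1 + 1 = 4

4


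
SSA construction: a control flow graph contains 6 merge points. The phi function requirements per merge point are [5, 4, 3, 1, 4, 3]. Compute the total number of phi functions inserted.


Total phi functions = sum of phi functions at each join node
= 5 + 4 + 3 + 1 + 4 + 3 = 20

20


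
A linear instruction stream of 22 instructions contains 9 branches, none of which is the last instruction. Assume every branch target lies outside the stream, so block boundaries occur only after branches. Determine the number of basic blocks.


With no in-sequence branch targets, the leaders are the first instruction plus the instruction after each branch.
Number of basic blocks = branches + 1
= 9 + 1 = 10

10


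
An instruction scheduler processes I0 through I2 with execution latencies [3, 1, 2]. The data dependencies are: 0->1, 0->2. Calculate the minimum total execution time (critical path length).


Compute longest path through dependency graph: dist(Ik) = max over predecessors of dist + latency(Ik).
dist(I0) = latency 3 = 3
dist(I1) = dist(I0) + 1 = 3 + 1 = 4
dist(I2) = dist(I0) + 2 = 3 + 2 = 5
Critical path = max dist = 5

5


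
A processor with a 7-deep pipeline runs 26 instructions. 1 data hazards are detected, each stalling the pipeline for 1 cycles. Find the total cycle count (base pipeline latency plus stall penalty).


Base cycles = 7 + 26 - 1 = 32
Total stalls = 1 * 1 = 1
Total = 32 + 1 = 33

33


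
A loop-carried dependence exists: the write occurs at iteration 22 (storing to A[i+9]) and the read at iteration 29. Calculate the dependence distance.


Distance = read iteration - write iteration
= 29 - 22 = 7

7


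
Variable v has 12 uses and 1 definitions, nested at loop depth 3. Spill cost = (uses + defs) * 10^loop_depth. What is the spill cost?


uses + defs = 12 + 1 = 13
10^3 = 1000
Spill cost = 13 * 1000 = 13000

13000


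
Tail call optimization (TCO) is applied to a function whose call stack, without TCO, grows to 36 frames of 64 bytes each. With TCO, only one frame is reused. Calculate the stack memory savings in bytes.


Without TCO: 36 * 64 = 2304 bytes
With TCO: reuse 1 frame = 64 bytes
Savings = 2304 - 64 = 2240

2240


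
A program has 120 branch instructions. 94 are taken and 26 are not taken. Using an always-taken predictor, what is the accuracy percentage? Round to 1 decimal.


Predictor: always-taken
Correct predictions = 94
Accuracy = 94 / 120 * 100 = 78.3%

78.3


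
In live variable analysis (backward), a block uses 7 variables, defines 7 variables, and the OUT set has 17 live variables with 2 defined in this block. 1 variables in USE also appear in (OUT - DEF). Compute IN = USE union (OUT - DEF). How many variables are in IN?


OUT - DEF: 17 - 2 = 15
|IN| = |USE| + |OUT - DEF| - |USE ∩ (OUT - DEF)| = 7 + 15 - 1 = 21

21


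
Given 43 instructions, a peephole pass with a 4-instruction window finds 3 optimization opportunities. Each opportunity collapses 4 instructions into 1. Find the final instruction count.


Each match removes 3 instructions.
Total removed = 3 * 3 = 9
Remaining = 43 - 9 = 34

34


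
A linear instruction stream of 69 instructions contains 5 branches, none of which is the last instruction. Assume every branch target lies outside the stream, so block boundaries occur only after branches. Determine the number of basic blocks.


With no in-sequence branch targets, the leaders are the first instruction plus the instruction after each branch.
Number of basic blocks = branches + 1
= 5 + 1 = 6

6


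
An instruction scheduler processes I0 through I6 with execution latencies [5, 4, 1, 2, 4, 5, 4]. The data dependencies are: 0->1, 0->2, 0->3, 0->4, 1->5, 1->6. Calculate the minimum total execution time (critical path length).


Compute longest path through dependency graph: dist(Ik) = max over predecessors of dist + latency(Ik).
dist(I0) = latency 5 = 5
dist(I1) = dist(I0) + 4 = 5 + 4 = 9
dist(I2) = dist(I0) + 1 = 5 + 1 = 6
dist(I3) = dist(I0) + 2 = 5 + 2 = 7
dist(I4) = dist(I0) + 4 = 5 + 4 = 9
dist(I5) = dist(I1) + 5 = 9 + 5 = 14
dist(I6) = dist(I1) + 4 = 9 + 4 = 13
Critical path = max dist = 14

14


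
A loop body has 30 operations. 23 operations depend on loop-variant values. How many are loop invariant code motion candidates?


Invariant candidates = total - loop-dependent
= 30 - 23 = 7

7


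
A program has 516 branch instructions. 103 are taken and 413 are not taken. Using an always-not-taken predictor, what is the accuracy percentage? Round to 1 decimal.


Predictor: always-not-taken
Correct predictions = 413
Accuracy = 413 / 516 * 100 = 80.0%

80.0


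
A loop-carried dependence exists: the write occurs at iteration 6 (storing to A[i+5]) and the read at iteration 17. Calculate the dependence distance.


Distance = read iteration - write iteration
= 17 - 6 = 11

11


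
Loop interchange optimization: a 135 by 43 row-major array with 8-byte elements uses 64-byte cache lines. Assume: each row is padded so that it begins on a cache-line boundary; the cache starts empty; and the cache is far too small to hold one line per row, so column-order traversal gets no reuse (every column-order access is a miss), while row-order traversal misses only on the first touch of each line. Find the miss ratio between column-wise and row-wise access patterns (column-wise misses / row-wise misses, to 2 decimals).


Each row occupies 43 * 8 = 344 bytes and starts on a line boundary, so it spans ceil(344 / 64) = 6 cache lines.
Row-major traversal misses (one per line touched): 135 * ceil(43 * 8 / 64) = 810
Column-major traversal misses (no reuse, every access misses): 135 * 43 = 5805
Ratio = 5805 / 810 = 7.17

7.17
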